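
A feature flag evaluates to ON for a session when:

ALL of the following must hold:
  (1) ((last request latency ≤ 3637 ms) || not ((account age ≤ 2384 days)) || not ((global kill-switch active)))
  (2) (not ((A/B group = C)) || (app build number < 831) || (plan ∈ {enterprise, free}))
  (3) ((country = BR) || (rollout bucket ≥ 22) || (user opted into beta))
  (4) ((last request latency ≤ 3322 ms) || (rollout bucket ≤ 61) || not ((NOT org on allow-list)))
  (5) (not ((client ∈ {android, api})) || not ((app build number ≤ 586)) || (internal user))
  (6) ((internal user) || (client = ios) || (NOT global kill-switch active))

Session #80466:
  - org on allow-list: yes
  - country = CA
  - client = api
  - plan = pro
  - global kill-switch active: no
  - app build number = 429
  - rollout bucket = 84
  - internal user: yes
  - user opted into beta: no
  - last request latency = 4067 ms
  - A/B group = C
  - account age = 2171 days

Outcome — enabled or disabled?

Atomic conditions:
  last request latency ≤ 3637 ms: 4067 ≤ 3637 is false
  account age ≤ 2384 days: 2171 ≤ 2384 is true
  global kill-switch active: no → false
  A/B group = C: C == C is true
  app build number < 831: 429 < 831 is true
  plan ∈ {enterprise, free}: pro is not in the set → false
  country = BR: CA == BR is false
  rollout bucket ≥ 22: 84 ≥ 22 is true
  user opted into beta: no → false
  last request latency ≤ 3322 ms: 4067 ≤ 3322 is false
  rollout bucket ≤ 61: 84 ≤ 61 is false
  NOT org on allow-list: yes → false
  client ∈ {android, api}: api is in the set → true
  app build number ≤ 586: 429 ≤ 586 is true
  internal user: yes → true
  client = ios: api == ios is false
  NOT global kill-switch active: no → true
Combine:
[1.2] NOT true = false
[1.3] NOT false = true
[1] false OR false OR true = true
[2.1] NOT true = false
[2] false OR true OR false = true
[3] false OR true OR false = true
[4.3] NOT false = true
[4] false OR false OR true = true
[5.1] NOT true = false
[5.2] NOT true = false
[5] false OR false OR true = true
[6] true OR false OR true = true
[root] true AND true AND true AND true AND true AND true = true
Overall: true → enabled

Enabled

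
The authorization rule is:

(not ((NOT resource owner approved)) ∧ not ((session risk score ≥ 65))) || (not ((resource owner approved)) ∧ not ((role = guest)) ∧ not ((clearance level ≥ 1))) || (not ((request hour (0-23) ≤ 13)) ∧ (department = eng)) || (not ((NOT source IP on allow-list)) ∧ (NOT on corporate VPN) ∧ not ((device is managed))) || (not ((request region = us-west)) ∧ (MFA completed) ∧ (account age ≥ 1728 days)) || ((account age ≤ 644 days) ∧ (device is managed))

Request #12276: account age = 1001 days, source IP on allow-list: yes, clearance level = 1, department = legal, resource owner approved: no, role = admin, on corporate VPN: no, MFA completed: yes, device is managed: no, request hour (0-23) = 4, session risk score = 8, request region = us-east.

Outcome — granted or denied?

Atomic conditions:
  NOT resource owner approved: no → true
  session risk score ≥ 65: 8 ≥ 65 is false
  resource owner approved: no → false
  role = guest: admin == guest is false
  clearance level ≥ 1: 1 ≥ 1 is true
  request hour (0-23) ≤ 13: 4 ≤ 13 is true
  department = eng: legal == eng is false
  NOT source IP on allow-list: yes → false
  NOT on corporate VPN: no → true
  device is managed: no → false
  request region = us-west: us-east == us-west is false
  MFA completed: yes → true
  account age ≥ 1728 days: 1001 ≥ 1728 is false
  account age ≤ 644 days: 1001 ≤ 644 is false
Combine:
[1.1] NOT true = false
[1.2] NOT false = true
[1] false AND true = false
[2.1] NOT false = true
[2.2] NOT false = true
[2.3] NOT true = false
[2] true AND true AND false = false
[3.1] NOT true = false
[3] false AND false = false
[4.1] NOT false = true
[4.3] NOT false = true
[4] true AND true AND true = true
[5.1] NOT false = true
[5] true AND true AND false = false
[6] false AND false = false
[root] false OR false OR false OR true OR false OR false = true
Overall: true → granted

Granted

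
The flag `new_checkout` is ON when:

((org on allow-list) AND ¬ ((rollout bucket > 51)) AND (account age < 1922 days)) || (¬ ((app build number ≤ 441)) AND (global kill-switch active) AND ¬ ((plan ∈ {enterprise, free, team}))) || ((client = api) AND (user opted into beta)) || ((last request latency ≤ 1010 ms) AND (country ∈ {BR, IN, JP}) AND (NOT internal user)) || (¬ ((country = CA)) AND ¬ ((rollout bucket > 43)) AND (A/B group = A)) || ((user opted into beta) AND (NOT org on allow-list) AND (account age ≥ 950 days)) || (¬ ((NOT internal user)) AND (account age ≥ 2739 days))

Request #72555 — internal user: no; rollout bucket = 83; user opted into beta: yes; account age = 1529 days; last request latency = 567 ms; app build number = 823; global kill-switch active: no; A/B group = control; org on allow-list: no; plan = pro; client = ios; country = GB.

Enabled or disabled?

Enabled

Atomic conditions:
  org on allow-list: no → false
  rollout bucket > 51: 83 > 51 is true
  account age < 1922 days: 1529 < 1922 is true
  app build number ≤ 441: 823 ≤ 441 is false
  global kill-switch active: no → false
  plan ∈ {enterprise, free, team}: pro is not in the set → false
  client = api: ios == api is false
  user opted into beta: yes → true
  last request latency ≤ 1010 ms: 567 ≤ 1010 is true
  country ∈ {BR, IN, JP}: GB is not in the set → false
  NOT internal user: no → true
  country = CA: GB == CA is false
  rollout bucket > 43: 83 > 43 is true
  A/B group = A: control == A is false
  NOT org on allow-list: no → true
  account age ≥ 950 days: 1529 ≥ 950 is true
  account age ≥ 2739 days: 1529 ≥ 2739 is false
Combine:
[1.2] NOT true = false
[1] false AND false AND true = false
[2.1] NOT false = true
[2.3] NOT false = true
[2] true AND false AND true = false
[3] false AND true = false
[4] true AND false AND true = false
[5.1] NOT false = true
[5.2] NOT true = false
[5] true AND false AND false = false
[6] true AND true AND true = true
[7.1] NOT true = false
[7] false AND false = false
[root] false OR false OR false OR false OR false OR true OR false = true
Overall: true → enabled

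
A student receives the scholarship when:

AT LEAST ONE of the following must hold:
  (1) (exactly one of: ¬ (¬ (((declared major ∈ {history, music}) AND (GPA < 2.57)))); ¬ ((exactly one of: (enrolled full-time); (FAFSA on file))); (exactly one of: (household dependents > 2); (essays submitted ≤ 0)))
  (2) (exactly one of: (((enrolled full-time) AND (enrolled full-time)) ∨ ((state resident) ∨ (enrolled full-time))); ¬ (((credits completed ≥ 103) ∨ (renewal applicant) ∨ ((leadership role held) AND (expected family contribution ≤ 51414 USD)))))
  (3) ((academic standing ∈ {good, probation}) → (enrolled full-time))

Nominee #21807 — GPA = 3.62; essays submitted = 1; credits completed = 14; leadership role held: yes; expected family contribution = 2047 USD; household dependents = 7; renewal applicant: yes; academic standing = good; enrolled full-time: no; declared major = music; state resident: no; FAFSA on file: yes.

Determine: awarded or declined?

Atomic conditions:
  declared major ∈ {history, music}: music is in the set → true
  GPA < 2.57: 3.62 < 2.57 is false
  enrolled full-time: no → false
  FAFSA on file: yes → true
  household dependents > 2: 7 > 2 is true
  essays submitted ≤ 0: 1 ≤ 0 is false
  state resident: no → false
  credits completed ≥ 103: 14 ≥ 103 is false
  renewal applicant: yes → true
  leadership role held: yes → true
  expected family contribution ≤ 51414 USD: 2047 ≤ 51414 is true
  academic standing ∈ {good, probation}: good is in the set → true
Combine:
[1.1.1.1] true AND false = false
[1.1.1] NOT false = true
[1.1] NOT true = false
[1.2.1] exactly-one(false, true) = true
[1.2] NOT true = false
[1.3] exactly-one(true, false) = true
[1] exactly-one(false, false, true) = true
[2.1.1] false AND false = false
[2.1.2] false OR false = false
[2.1] false OR false = false
[2.2.1.3] true AND true = true
[2.2.1] false OR true OR true = true
[2.2] NOT true = false
[2] exactly-one(false, false) = false
[3] true → false = false
[root] true OR false OR false = true
Overall: true → awarded

Awarded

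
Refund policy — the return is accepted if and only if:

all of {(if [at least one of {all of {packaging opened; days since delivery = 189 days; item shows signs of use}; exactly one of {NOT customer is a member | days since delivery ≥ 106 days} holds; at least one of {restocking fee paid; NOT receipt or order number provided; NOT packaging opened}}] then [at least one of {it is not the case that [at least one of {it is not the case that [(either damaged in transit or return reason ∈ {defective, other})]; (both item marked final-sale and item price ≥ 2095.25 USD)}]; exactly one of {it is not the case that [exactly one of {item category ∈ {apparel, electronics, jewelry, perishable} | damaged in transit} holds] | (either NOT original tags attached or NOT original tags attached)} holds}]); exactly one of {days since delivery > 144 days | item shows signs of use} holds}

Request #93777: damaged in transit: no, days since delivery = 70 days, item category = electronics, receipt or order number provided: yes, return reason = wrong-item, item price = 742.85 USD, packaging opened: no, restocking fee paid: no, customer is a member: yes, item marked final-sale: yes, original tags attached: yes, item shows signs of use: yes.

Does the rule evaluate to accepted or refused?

Atomic conditions:
  packaging opened: no → false
  days since delivery = 189 days: 70 == 189 is false
  item shows signs of use: yes → true
  NOT customer is a member: yes → false
  days since delivery ≥ 106 days: 70 ≥ 106 is false
  restocking fee paid: no → false
  NOT receipt or order number provided: yes → false
  NOT packaging opened: no → true
  damaged in transit: no → false
  return reason ∈ {defective, other}: wrong-item is not in the set → false
  item marked final-sale: yes → true
  item price ≥ 2095.25 USD: 742.85 ≥ 2095.25 is false
  item category ∈ {apparel, electronics, jewelry, perishable}: electronics is in the set → true
  NOT original tags attached: yes → false
  days since delivery > 144 days: 70 > 144 is false
Combine:
[1.1.1] false AND false AND true = false
[1.1.2] exactly-one(false, false) = false
[1.1.3] false OR false OR true = true
[1.1] false OR false OR true = true
[1.2.1.1.1.1] false OR false = false
[1.2.1.1.1] NOT false = true
[1.2.1.1.2] true AND false = false
[1.2.1.1] true OR false = true
[1.2.1] NOT true = false
[1.2.2.1.1] exactly-one(true, false) = true
[1.2.2.1] NOT true = false
[1.2.2.2] false OR false = false
[1.2.2] exactly-one(false, false) = false
[1.2] false OR false = false
[1] true → false = false
[2] exactly-one(false, true) = true
[root] false AND true = false
Overall: false → refused

Refused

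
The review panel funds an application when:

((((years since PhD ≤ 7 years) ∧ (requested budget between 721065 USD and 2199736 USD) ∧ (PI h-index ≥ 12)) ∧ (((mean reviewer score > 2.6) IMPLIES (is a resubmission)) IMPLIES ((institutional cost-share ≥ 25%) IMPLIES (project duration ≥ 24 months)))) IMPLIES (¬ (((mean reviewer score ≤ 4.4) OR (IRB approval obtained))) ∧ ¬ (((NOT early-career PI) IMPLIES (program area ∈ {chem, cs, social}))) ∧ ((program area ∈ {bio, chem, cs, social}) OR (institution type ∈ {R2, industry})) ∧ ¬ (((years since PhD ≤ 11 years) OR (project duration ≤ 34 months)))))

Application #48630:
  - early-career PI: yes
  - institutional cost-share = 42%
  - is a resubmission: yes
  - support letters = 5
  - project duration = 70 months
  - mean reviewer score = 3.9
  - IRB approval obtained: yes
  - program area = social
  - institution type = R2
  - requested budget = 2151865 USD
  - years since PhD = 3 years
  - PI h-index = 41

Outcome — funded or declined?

Atomic conditions:
  years since PhD ≤ 7 years: 3 ≤ 7 is true
  requested budget between 721065 USD and 2199736 USD: 2151865 in [721065, 2199736] is true
  PI h-index ≥ 12: 41 ≥ 12 is true
  mean reviewer score > 2.6: 3.9 > 2.6 is true
  is a resubmission: yes → true
  institutional cost-share ≥ 25%: 42 ≥ 25 is true
  project duration ≥ 24 months: 70 ≥ 24 is true
  mean reviewer score ≤ 4.4: 3.9 ≤ 4.4 is true
  IRB approval obtained: yes → true
  NOT early-career PI: yes → false
  program area ∈ {chem, cs, social}: social is in the set → true
  program area ∈ {bio, chem, cs, social}: social is in the set → true
  institution type ∈ {R2, industry}: R2 is in the set → true
  years since PhD ≤ 11 years: 3 ≤ 11 is true
  project duration ≤ 34 months: 70 ≤ 34 is false
Combine:
[1.1] true AND true AND true = true
[1.2.1] true → true = true
[1.2.2] true → true = true
[1.2] true → true = true
[1] true AND true = true
[2.1.1] true OR true = true
[2.1] NOT true = false
[2.2.1] false → true (antecedent false ⇒ implication holds) = true
[2.2] NOT true = false
[2.3] true OR true = true
[2.4.1] true OR false = true
[2.4] NOT true = false
[2] false AND false AND true AND false = false
[root] true → false = false
Overall: false → declined

Declined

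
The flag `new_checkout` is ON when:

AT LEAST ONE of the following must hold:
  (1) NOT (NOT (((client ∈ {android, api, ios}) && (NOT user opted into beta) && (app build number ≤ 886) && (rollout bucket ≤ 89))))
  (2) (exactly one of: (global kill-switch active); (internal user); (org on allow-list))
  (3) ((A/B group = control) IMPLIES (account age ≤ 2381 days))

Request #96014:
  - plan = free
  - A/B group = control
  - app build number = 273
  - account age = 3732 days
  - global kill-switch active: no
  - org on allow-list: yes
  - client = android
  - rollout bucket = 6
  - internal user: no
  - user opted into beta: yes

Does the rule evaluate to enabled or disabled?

Enabled

Atomic conditions:
  client ∈ {android, api, ios}: android is in the set → true
  NOT user opted into beta: yes → false
  app build number ≤ 886: 273 ≤ 886 is true
  rollout bucket ≤ 89: 6 ≤ 89 is true
  global kill-switch active: no → false
  internal user: no → false
  org on allow-list: yes → true
  A/B group = control: control == control is true
  account age ≤ 2381 days: 3732 ≤ 2381 is false
Combine:
[1.1.1] true AND false AND true AND true = false
[1.1] NOT false = true
[1] NOT true = false
[2] exactly-one(false, false, true) = true
[3] true → false = false
[root] false OR true OR false = true
Overall: true → enabled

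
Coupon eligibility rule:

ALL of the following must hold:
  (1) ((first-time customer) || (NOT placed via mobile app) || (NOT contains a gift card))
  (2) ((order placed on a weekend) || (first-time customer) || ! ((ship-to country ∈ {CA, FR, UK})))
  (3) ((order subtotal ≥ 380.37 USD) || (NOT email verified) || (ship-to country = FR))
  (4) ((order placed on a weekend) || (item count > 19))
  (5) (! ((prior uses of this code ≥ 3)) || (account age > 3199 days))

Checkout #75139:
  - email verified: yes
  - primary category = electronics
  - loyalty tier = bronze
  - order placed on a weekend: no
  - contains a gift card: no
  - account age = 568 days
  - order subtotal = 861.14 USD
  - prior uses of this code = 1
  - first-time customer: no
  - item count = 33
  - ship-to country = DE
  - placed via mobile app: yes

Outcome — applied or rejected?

Applied

Atomic conditions:
  first-time customer: no → false
  NOT placed via mobile app: yes → false
  NOT contains a gift card: no → true
  order placed on a weekend: no → false
  ship-to country ∈ {CA, FR, UK}: DE is not in the set → false
  order subtotal ≥ 380.37 USD: 861.14 ≥ 380.37 is true
  NOT email verified: yes → false
  ship-to country = FR: DE == FR is false
  item count > 19: 33 > 19 is true
  prior uses of this code ≥ 3: 1 ≥ 3 is false
  account age > 3199 days: 568 > 3199 is false
Combine:
[1] false OR false OR true = true
[2.3] NOT false = true
[2] false OR false OR true = true
[3] true OR false OR false = true
[4] false OR true = true
[5.1] NOT false = true
[5] true OR false = true
[root] true AND true AND true AND true AND true = true
Overall: true → applied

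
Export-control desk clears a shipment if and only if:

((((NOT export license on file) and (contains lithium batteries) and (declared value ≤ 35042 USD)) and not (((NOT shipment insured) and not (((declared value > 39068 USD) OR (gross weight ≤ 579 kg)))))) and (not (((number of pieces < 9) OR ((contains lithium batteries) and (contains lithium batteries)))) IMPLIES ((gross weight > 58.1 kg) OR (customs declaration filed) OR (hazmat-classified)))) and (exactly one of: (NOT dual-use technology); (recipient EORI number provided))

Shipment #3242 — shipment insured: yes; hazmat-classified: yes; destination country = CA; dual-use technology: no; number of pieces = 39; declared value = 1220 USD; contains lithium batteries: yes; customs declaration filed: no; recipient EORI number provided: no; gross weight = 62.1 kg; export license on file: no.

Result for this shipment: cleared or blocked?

Atomic conditions:
  NOT export license on file: no → true
  contains lithium batteries: yes → true
  declared value ≤ 35042 USD: 1220 ≤ 35042 is true
  NOT shipment insured: yes → false
  declared value > 39068 USD: 1220 > 39068 is false
  gross weight ≤ 579 kg: 62.1 ≤ 579 is true
  number of pieces < 9: 39 < 9 is false
  gross weight > 58.1 kg: 62.1 > 58.1 is true
  customs declaration filed: no → false
  hazmat-classified: yes → true
  NOT dual-use technology: no → true
  recipient EORI number provided: no → false
Combine:
[1.1.1] true AND true AND true = true
[1.1.2.1.2.1] false OR true = true
[1.1.2.1.2] NOT true = false
[1.1.2.1] false AND false = false
[1.1.2] NOT false = true
[1.1] true AND true = true
[1.2.1.1.2] true AND true = true
[1.2.1.1] false OR true = true
[1.2.1] NOT true = false
[1.2.2] true OR false OR true = true
[1.2] false → true (antecedent false ⇒ implication holds) = true
[1] true AND true = true
[2] exactly-one(true, false) = true
[root] true AND true = true
Overall: true → cleared

Cleared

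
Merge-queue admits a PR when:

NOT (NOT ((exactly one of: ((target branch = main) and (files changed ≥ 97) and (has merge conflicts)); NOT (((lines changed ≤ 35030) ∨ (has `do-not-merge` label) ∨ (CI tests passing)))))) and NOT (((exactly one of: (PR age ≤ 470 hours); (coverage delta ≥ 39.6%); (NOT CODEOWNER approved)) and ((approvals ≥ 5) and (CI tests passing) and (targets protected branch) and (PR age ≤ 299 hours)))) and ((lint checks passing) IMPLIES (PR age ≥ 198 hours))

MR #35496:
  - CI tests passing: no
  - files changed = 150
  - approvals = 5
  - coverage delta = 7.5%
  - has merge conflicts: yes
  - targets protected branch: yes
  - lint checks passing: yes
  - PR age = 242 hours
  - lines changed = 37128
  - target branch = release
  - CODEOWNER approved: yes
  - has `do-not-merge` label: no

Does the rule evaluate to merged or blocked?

Atomic conditions:
  target branch = main: release == main is false
  files changed ≥ 97: 150 ≥ 97 is true
  has merge conflicts: yes → true
  lines changed ≤ 35030: 37128 ≤ 35030 is false
  has `do-not-merge` label: no → false
  CI tests passing: no → false
  PR age ≤ 470 hours: 242 ≤ 470 is true
  coverage delta ≥ 39.6%: 7.5 ≥ 39.6 is false
  NOT CODEOWNER approved: yes → false
  approvals ≥ 5: 5 ≥ 5 is true
  targets protected branch: yes → true
  PR age ≤ 299 hours: 242 ≤ 299 is true
  lint checks passing: yes → true
  PR age ≥ 198 hours: 242 ≥ 198 is true
Combine:
[1.1.1.1] false AND true AND true = false
[1.1.1.2.1] false OR false OR false = false
[1.1.1.2] NOT false = true
[1.1.1] exactly-one(false, true) = true
[1.1] NOT true = false
[1] NOT false = true
[2.1.1] exactly-one(true, false, false) = true
[2.1.2] true AND false AND true AND true = false
[2.1] true AND false = false
[2] NOT false = true
[3] true → true = true
[root] true AND true AND true = true
Overall: true → merged

Merged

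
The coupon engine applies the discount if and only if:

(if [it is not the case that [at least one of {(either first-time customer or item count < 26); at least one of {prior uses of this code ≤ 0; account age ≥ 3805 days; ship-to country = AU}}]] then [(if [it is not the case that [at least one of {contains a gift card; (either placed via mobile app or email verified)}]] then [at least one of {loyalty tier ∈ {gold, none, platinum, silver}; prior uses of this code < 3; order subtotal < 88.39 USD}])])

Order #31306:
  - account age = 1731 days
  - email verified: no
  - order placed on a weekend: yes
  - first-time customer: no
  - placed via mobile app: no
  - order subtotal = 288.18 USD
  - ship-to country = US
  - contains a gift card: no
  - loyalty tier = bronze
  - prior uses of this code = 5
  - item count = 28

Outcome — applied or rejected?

Rejected

Atomic conditions:
  first-time customer: no → false
  item count < 26: 28 < 26 is false
  prior uses of this code ≤ 0: 5 ≤ 0 is false
  account age ≥ 3805 days: 1731 ≥ 3805 is false
  ship-to country = AU: US == AU is false
  contains a gift card: no → false
  placed via mobile app: no → false
  email verified: no → false
  loyalty tier ∈ {gold, none, platinum, silver}: bronze is not in the set → false
  prior uses of this code < 3: 5 < 3 is false
  order subtotal < 88.39 USD: 288.18 < 88.39 is false
Combine:
[1.1.1] false OR false = false
[1.1.2] false OR false OR false = false
[1.1] false OR false = false
[1] NOT false = true
[2.1.1.2] false OR false = false
[2.1.1] false OR false = false
[2.1] NOT false = true
[2.2] false OR false OR false = false
[2] true → false = false
[root] true → false = false
Overall: false → rejected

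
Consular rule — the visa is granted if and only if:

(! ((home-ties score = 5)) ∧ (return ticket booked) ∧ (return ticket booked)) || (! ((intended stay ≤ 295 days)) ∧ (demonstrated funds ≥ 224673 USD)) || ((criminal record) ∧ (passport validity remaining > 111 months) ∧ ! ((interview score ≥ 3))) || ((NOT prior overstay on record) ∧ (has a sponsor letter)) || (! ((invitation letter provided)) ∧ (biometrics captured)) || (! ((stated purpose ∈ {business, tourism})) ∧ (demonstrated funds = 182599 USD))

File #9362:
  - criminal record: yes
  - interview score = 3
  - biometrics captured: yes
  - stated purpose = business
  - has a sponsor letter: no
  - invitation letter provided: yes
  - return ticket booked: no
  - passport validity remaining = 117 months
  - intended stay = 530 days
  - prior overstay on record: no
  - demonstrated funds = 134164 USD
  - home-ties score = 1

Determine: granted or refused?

Refused

Atomic conditions:
  home-ties score = 5: 1 == 5 is false
  return ticket booked: no → false
  intended stay ≤ 295 days: 530 ≤ 295 is false
  demonstrated funds ≥ 224673 USD: 134164 ≥ 224673 is false
  criminal record: yes → true
  passport validity remaining > 111 months: 117 > 111 is true
  interview score ≥ 3: 3 ≥ 3 is true
  NOT prior overstay on record: no → true
  has a sponsor letter: no → false
  invitation letter provided: yes → true
  biometrics captured: yes → true
  stated purpose ∈ {business, tourism}: business is in the set → true
  demonstrated funds = 182599 USD: 134164 == 182599 is false
Combine:
[1.1] NOT false = true
[1] true AND false AND false = false
[2.1] NOT false = true
[2] true AND false = false
[3.3] NOT true = false
[3] true AND true AND false = false
[4] true AND false = false
[5.1] NOT true = false
[5] false AND true = false
[6.1] NOT true = false
[6] false AND false = false
[root] false OR false OR false OR false OR false OR false = false
Overall: false → refused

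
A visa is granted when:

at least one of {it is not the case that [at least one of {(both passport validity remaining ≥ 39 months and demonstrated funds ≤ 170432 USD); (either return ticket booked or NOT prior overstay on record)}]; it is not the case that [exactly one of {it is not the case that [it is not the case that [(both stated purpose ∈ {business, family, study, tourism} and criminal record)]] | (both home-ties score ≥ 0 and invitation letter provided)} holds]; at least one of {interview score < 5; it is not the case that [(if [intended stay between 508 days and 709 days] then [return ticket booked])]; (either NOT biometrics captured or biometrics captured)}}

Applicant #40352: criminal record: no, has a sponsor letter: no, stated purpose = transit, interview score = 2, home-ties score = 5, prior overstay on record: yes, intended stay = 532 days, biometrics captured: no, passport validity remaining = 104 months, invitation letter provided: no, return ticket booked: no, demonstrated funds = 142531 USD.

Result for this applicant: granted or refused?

Atomic conditions:
  passport validity remaining ≥ 39 months: 104 ≥ 39 is true
  demonstrated funds ≤ 170432 USD: 142531 ≤ 170432 is true
  return ticket booked: no → false
  NOT prior overstay on record: yes → false
  stated purpose ∈ {business, family, study, tourism}: transit is not in the set → false
  criminal record: no → false
  home-ties score ≥ 0: 5 ≥ 0 is true
  invitation letter provided: no → false
  interview score < 5: 2 < 5 is true
  intended stay between 508 days and 709 days: 532 in [508, 709] is true
  NOT biometrics captured: no → true
  biometrics captured: no → false
Combine:
[1.1.1] true AND true = true
[1.1.2] false OR false = false
[1.1] true OR false = true
[1] NOT true = false
[2.1.1.1.1] false AND false = false
[2.1.1.1] NOT false = true
[2.1.1] NOT true = false
[2.1.2] true AND false = false
[2.1] exactly-one(false, false) = false
[2] NOT false = true
[3.2.1] true → false = false
[3.2] NOT false = true
[3.3] true OR false = true
[3] true OR true OR true = true
[root] false OR true OR true = true
Overall: true → granted

Granted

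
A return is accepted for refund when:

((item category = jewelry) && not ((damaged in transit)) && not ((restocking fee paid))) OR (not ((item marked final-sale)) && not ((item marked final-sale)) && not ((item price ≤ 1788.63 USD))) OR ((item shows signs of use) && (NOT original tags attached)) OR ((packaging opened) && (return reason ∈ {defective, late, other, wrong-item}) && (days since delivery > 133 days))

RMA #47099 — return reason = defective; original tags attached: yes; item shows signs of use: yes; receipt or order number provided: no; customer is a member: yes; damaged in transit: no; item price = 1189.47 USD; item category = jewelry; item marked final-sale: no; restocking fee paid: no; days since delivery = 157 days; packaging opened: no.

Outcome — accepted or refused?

Atomic conditions:
  item category = jewelry: jewelry == jewelry is true
  damaged in transit: no → false
  restocking fee paid: no → false
  item marked final-sale: no → false
  item price ≤ 1788.63 USD: 1189.47 ≤ 1788.63 is true
  item shows signs of use: yes → true
  NOT original tags attached: yes → false
  packaging opened: no → false
  return reason ∈ {defective, late, other, wrong-item}: defective is in the set → true
  days since delivery > 133 days: 157 > 133 is true
Combine:
[1.2] NOT false = true
[1.3] NOT false = true
[1] true AND true AND true = true
[2.1] NOT false = true
[2.2] NOT false = true
[2.3] NOT true = false
[2] true AND true AND false = false
[3] true AND false = false
[4] false AND true AND true = false
[root] true OR false OR false OR false = true
Overall: true → accepted

Accepted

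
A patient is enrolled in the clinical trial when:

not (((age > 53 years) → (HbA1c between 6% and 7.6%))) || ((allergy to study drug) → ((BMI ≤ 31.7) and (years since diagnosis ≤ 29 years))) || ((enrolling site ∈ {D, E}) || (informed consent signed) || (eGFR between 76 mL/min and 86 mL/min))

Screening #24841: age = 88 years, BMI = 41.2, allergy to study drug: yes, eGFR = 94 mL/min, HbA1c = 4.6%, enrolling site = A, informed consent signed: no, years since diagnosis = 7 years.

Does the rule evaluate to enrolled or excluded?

Atomic conditions:
  age > 53 years: 88 > 53 is true
  HbA1c between 6% and 7.6%: 4.6 in [6, 7.6] is false
  allergy to study drug: yes → true
  BMI ≤ 31.7: 41.2 ≤ 31.7 is false
  years since diagnosis ≤ 29 years: 7 ≤ 29 is true
  enrolling site ∈ {D, E}: A is not in the set → false
  informed consent signed: no → false
  eGFR between 76 mL/min and 86 mL/min: 94 in [76, 86] is false
Combine:
[1.1] true → false = false
[1] NOT false = true
[2.2] false AND true = false
[2] true → false = false
[3] false OR false OR false = false
[root] true OR false OR false = true
Overall: true → enrolled

Enrolled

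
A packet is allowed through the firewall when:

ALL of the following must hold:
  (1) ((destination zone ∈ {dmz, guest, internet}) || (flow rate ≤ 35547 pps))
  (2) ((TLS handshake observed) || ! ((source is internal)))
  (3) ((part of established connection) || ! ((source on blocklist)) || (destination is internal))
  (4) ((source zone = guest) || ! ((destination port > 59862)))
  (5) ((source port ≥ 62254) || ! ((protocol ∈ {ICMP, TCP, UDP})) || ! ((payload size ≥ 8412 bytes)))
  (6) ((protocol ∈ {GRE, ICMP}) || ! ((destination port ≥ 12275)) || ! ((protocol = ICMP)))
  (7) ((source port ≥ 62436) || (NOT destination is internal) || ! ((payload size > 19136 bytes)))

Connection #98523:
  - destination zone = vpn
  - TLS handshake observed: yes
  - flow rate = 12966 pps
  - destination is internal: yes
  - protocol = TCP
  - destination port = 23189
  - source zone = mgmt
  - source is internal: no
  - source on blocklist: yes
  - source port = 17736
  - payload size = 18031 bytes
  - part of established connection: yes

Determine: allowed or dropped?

Atomic conditions:
  destination zone ∈ {dmz, guest, internet}: vpn is not in the set → false
  flow rate ≤ 35547 pps: 12966 ≤ 35547 is true
  TLS handshake observed: yes → true
  source is internal: no → false
  part of established connection: yes → true
  source on blocklist: yes → true
  destination is internal: yes → true
  source zone = guest: mgmt == guest is false
  destination port > 59862: 23189 > 59862 is false
  source port ≥ 62254: 17736 ≥ 62254 is false
  protocol ∈ {ICMP, TCP, UDP}: TCP is in the set → true
  payload size ≥ 8412 bytes: 18031 ≥ 8412 is true
  protocol ∈ {GRE, ICMP}: TCP is not in the set → false
  destination port ≥ 12275: 23189 ≥ 12275 is true
  protocol = ICMP: TCP == ICMP is false
  source port ≥ 62436: 17736 ≥ 62436 is false
  NOT destination is internal: yes → false
  payload size > 19136 bytes: 18031 > 19136 is false
Combine:
[1] false OR true = true
[2.2] NOT false = true
[2] true OR true = true
[3.2] NOT true = false
[3] true OR false OR true = true
[4.2] NOT false = true
[4] false OR true = true
[5.2] NOT true = false
[5.3] NOT true = false
[5] false OR false OR false = false
[6.2] NOT true = false
[6.3] NOT false = true
[6] false OR false OR true = true
[7.3] NOT false = true
[7] false OR false OR true = true
[root] true AND true AND true AND true AND false AND true AND true = false
Overall: false → dropped

Dropped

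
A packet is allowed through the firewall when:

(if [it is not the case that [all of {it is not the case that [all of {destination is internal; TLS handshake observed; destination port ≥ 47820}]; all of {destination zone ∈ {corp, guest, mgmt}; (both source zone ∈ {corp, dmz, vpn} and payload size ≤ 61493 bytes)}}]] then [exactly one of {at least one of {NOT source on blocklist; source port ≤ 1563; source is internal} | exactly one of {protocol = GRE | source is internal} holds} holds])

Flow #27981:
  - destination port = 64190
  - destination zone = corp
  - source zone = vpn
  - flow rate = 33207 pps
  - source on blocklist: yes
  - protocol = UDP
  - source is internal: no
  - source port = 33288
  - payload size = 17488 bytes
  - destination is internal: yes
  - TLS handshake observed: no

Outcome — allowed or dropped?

Allowed

Atomic conditions:
  destination is internal: yes → true
  TLS handshake observed: no → false
  destination port ≥ 47820: 64190 ≥ 47820 is true
  destination zone ∈ {corp, guest, mgmt}: corp is in the set → true
  source zone ∈ {corp, dmz, vpn}: vpn is in the set → true
  payload size ≤ 61493 bytes: 17488 ≤ 61493 is true
  NOT source on blocklist: yes → false
  source port ≤ 1563: 33288 ≤ 1563 is false
  source is internal: no → false
  protocol = GRE: UDP == GRE is false
Combine:
[1.1.1.1] true AND false AND true = false
[1.1.1] NOT false = true
[1.1.2.2] true AND true = true
[1.1.2] true AND true = true
[1.1] true AND true = true
[1] NOT true = false
[2.1] false OR false OR false = false
[2.2] exactly-one(false, false) = false
[2] exactly-one(false, false) = false
[root] false → false (antecedent false ⇒ implication holds) = true
Overall: true → allowed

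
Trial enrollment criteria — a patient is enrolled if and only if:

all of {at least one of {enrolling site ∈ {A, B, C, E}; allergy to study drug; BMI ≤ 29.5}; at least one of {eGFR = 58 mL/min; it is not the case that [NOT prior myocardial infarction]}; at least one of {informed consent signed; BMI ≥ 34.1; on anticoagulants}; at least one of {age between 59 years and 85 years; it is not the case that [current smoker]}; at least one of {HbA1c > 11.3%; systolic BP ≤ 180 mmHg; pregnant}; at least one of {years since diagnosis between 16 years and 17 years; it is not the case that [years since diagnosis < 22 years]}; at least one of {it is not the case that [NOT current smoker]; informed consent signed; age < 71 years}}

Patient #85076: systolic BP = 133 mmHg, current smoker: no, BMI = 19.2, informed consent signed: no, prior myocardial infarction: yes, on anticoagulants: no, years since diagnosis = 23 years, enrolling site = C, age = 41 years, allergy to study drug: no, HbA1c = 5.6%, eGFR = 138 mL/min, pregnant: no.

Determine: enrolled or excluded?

Excluded

Atomic conditions:
  enrolling site ∈ {A, B, C, E}: C is in the set → true
  allergy to study drug: no → false
  BMI ≤ 29.5: 19.2 ≤ 29.5 is true
  eGFR = 58 mL/min: 138 == 58 is false
  NOT prior myocardial infarction: yes → false
  informed consent signed: no → false
  BMI ≥ 34.1: 19.2 ≥ 34.1 is false
  on anticoagulants: no → false
  age between 59 years and 85 years: 41 in [59, 85] is false
  current smoker: no → false
  HbA1c > 11.3%: 5.6 > 11.3 is false
  systolic BP ≤ 180 mmHg: 133 ≤ 180 is true
  pregnant: no → false
  years since diagnosis between 16 years and 17 years: 23 in [16, 17] is false
  years since diagnosis < 22 years: 23 < 22 is false
  NOT current smoker: no → true
  age < 71 years: 41 < 71 is true
Combine:
[1] true OR false OR true = true
[2.2] NOT false = true
[2] false OR true = true
[3] false OR false OR false = false
[4.2] NOT false = true
[4] false OR true = true
[5] false OR true OR false = true
[6.2] NOT false = true
[6] false OR true = true
[7.1] NOT true = false
[7] false OR false OR true = true
[root] true AND true AND false AND true AND true AND true AND true = false
Overall: false → excluded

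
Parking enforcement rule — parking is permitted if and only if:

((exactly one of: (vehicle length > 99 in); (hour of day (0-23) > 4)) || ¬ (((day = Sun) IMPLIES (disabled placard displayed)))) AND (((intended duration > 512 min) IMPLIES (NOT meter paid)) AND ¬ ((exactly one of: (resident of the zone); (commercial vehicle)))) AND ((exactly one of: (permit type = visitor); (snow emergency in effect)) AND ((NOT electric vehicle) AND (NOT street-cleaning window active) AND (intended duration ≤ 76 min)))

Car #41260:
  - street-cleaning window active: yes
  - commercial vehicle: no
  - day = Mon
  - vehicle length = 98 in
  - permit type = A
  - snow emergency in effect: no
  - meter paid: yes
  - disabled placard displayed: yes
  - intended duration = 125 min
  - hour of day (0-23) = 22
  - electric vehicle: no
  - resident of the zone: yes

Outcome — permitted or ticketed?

Atomic conditions:
  vehicle length > 99 in: 98 > 99 is false
  hour of day (0-23) > 4: 22 > 4 is true
  day = Sun: Mon == Sun is false
  disabled placard displayed: yes → true
  intended duration > 512 min: 125 > 512 is false
  NOT meter paid: yes → false
  resident of the zone: yes → true
  commercial vehicle: no → false
  permit type = visitor: A == visitor is false
  snow emergency in effect: no → false
  NOT electric vehicle: no → true
  NOT street-cleaning window active: yes → false
  intended duration ≤ 76 min: 125 ≤ 76 is false
Combine:
[1.1] exactly-one(false, true) = true
[1.2.1] false → true (antecedent false ⇒ implication holds) = true
[1.2] NOT true = false
[1] true OR false = true
[2.1] false → false (antecedent false ⇒ implication holds) = true
[2.2.1] exactly-one(true, false) = true
[2.2] NOT true = false
[2] true AND false = false
[3.1] exactly-one(false, false) = false
[3.2] true AND false AND false = false
[3] false AND false = false
[root] true AND false AND false = false
Overall: false → ticketed

Ticketed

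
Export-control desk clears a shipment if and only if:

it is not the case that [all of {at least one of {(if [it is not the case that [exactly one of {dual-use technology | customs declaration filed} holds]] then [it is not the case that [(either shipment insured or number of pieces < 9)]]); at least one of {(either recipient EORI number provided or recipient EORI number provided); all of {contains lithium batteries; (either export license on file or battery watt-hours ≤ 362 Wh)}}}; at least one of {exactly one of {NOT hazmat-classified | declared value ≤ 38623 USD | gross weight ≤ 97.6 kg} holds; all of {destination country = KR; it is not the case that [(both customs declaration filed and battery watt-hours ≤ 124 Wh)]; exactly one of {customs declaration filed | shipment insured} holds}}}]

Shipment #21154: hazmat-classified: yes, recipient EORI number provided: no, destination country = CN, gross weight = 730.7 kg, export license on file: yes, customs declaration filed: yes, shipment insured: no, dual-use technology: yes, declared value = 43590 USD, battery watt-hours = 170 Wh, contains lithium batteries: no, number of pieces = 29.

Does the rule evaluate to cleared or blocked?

Atomic conditions:
  dual-use technology: yes → true
  customs declaration filed: yes → true
  shipment insured: no → false
  number of pieces < 9: 29 < 9 is false
  recipient EORI number provided: no → false
  contains lithium batteries: no → false
  export license on file: yes → true
  battery watt-hours ≤ 362 Wh: 170 ≤ 362 is true
  NOT hazmat-classified: yes → false
  declared value ≤ 38623 USD: 43590 ≤ 38623 is false
  gross weight ≤ 97.6 kg: 730.7 ≤ 97.6 is false
  destination country = KR: CN == KR is false
  battery watt-hours ≤ 124 Wh: 170 ≤ 124 is false
Combine:
[1.1.1.1.1] exactly-one(true, true) = false
[1.1.1.1] NOT false = true
[1.1.1.2.1] false OR false = false
[1.1.1.2] NOT false = true
[1.1.1] true → true = true
[1.1.2.1] false OR false = false
[1.1.2.2.2] true OR true = true
[1.1.2.2] false AND true = false
[1.1.2] false OR false = false
[1.1] true OR false = true
[1.2.1] exactly-one(false, false, false) = false
[1.2.2.2.1] true AND false = false
[1.2.2.2] NOT false = true
[1.2.2.3] exactly-one(true, false) = true
[1.2.2] false AND true AND true = false
[1.2] false OR false = false
[1] true AND false = false
[root] NOT false = true
Overall: true → cleared

Cleared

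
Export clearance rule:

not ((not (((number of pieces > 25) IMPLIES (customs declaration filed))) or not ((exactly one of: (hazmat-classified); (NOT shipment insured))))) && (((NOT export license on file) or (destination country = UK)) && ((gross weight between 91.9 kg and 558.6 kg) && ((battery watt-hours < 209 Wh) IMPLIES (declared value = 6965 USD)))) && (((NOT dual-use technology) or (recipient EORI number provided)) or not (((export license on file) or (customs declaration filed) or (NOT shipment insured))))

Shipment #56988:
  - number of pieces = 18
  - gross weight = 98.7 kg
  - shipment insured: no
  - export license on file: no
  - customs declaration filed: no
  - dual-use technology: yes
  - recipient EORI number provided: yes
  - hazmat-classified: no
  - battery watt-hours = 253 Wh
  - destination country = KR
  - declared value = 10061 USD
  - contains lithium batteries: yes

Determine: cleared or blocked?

Cleared

Atomic conditions:
  number of pieces > 25: 18 > 25 is false
  customs declaration filed: no → false
  hazmat-classified: no → false
  NOT shipment insured: no → true
  NOT export license on file: no → true
  destination country = UK: KR == UK is false
  gross weight between 91.9 kg and 558.6 kg: 98.7 in [91.9, 558.6] is true
  battery watt-hours < 209 Wh: 253 < 209 is false
  declared value = 6965 USD: 10061 == 6965 is false
  NOT dual-use technology: yes → false
  recipient EORI number provided: yes → true
  export license on file: no → false
Combine:
[1.1.1.1] false → false (antecedent false ⇒ implication holds) = true
[1.1.1] NOT true = false
[1.1.2.1] exactly-one(false, true) = true
[1.1.2] NOT true = false
[1.1] false OR false = false
[1] NOT false = true
[2.1] true OR false = true
[2.2.2] false → false (antecedent false ⇒ implication holds) = true
[2.2] true AND true = true
[2] true AND true = true
[3.1] false OR true = true
[3.2.1] false OR false OR true = true
[3.2] NOT true = false
[3] true OR false = true
[root] true AND true AND true = true
Overall: true → cleared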